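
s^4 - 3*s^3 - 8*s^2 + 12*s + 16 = (s - 4)*(s - 2)*(s + 1)*(s + 2)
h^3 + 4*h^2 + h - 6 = (h - 1)*(h + 2)*(h + 3)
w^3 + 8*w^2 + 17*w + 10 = (w + 1)*(w + 2)*(w + 5)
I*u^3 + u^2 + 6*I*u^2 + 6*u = u*(u + 6)*(I*u + 1)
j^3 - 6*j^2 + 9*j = j*(j - 3)^2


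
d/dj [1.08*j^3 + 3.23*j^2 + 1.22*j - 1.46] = 3.24*j^2 + 6.46*j + 1.22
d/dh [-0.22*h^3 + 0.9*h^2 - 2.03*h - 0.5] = -0.66*h^2 + 1.8*h - 2.03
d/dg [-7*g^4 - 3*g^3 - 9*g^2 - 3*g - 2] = -28*g^3 - 9*g^2 - 18*g - 3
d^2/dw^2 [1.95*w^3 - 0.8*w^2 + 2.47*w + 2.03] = 11.7*w - 1.6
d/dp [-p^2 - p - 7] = -2*p - 1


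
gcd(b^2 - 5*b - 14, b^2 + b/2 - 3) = b + 2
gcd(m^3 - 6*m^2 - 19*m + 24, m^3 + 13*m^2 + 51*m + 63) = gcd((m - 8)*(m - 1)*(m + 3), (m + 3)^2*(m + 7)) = m + 3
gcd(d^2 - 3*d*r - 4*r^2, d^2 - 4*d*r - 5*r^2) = d + r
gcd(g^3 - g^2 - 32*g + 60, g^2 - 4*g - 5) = g - 5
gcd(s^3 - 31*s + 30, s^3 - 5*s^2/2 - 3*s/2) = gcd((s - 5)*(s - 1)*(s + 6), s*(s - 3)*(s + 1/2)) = 1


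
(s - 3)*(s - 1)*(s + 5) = s^3 + s^2 - 17*s + 15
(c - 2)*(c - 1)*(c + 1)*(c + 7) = c^4 + 5*c^3 - 15*c^2 - 5*c + 14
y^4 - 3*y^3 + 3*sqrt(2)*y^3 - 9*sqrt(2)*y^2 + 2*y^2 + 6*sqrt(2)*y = y*(y - 2)*(y - 1)*(y + 3*sqrt(2))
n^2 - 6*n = n*(n - 6)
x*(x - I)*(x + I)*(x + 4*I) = x^4 + 4*I*x^3 + x^2 + 4*I*x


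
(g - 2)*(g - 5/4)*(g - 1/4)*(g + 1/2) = g^4 - 3*g^3 + 25*g^2/16 + 33*g/32 - 5/16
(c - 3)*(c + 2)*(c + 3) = c^3 + 2*c^2 - 9*c - 18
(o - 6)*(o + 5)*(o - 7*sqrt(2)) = o^3 - 7*sqrt(2)*o^2 - o^2 - 30*o + 7*sqrt(2)*o + 210*sqrt(2)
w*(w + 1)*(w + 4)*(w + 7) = w^4 + 12*w^3 + 39*w^2 + 28*w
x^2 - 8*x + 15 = (x - 5)*(x - 3)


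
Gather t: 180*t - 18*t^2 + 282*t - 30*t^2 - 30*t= -48*t^2 + 432*t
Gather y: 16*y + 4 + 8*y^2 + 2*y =8*y^2 + 18*y + 4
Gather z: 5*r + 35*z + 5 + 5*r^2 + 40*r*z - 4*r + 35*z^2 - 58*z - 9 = 5*r^2 + r + 35*z^2 + z*(40*r - 23) - 4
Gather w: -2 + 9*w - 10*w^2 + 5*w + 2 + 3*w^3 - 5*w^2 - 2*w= 3*w^3 - 15*w^2 + 12*w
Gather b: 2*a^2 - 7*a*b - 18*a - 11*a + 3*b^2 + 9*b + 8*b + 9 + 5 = 2*a^2 - 29*a + 3*b^2 + b*(17 - 7*a) + 14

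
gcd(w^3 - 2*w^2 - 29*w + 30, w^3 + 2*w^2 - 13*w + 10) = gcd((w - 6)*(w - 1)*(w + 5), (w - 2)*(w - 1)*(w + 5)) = w^2 + 4*w - 5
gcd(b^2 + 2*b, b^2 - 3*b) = b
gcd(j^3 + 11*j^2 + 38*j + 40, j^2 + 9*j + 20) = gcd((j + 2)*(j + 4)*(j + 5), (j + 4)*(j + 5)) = j^2 + 9*j + 20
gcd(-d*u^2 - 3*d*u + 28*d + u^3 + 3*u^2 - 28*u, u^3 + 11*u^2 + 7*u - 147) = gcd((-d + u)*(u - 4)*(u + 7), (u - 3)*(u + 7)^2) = u + 7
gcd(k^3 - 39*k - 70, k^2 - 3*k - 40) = k + 5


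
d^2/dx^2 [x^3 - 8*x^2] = 6*x - 16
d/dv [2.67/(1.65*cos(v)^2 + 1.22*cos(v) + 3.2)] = (8.811*cos(v) + 3.2574)*sin(v)/(1.65*cos(v)^2 + 1.22*cos(v) + 3.2)^2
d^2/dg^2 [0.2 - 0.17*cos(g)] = 0.17*cos(g)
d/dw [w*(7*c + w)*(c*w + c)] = c*(14*c*w + 7*c + 3*w^2 + 2*w)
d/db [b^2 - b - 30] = 2*b - 1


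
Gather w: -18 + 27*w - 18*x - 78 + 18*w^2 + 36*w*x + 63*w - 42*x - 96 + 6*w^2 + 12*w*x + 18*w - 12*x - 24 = 24*w^2 + w*(48*x + 108) - 72*x - 216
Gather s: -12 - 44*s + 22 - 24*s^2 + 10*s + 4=-24*s^2 - 34*s + 14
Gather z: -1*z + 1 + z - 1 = 0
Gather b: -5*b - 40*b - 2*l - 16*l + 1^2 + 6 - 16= -45*b - 18*l - 9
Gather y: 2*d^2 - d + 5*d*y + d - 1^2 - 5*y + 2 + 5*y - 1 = 2*d^2 + 5*d*y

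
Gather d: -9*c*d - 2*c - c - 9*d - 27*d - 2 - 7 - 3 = -3*c + d*(-9*c - 36) - 12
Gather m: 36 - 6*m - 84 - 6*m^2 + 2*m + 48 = -6*m^2 - 4*m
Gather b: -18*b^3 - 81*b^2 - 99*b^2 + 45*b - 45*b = -18*b^3 - 180*b^2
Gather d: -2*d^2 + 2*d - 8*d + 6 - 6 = -2*d^2 - 6*d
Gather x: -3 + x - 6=x - 9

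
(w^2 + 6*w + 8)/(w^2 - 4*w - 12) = (w + 4)/(w - 6)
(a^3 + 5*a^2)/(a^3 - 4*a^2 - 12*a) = a*(a + 5)/(a^2 - 4*a - 12)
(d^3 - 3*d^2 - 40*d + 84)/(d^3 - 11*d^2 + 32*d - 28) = (d + 6)/(d - 2)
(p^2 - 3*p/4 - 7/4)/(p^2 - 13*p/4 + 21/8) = 2*(p + 1)/(2*p - 3)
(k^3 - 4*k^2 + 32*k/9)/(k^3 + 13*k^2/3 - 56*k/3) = (k - 4/3)/(k + 7)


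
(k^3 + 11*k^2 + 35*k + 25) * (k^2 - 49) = k^5 + 11*k^4 - 14*k^3 - 514*k^2 - 1715*k - 1225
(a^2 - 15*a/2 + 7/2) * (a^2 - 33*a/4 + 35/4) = a^4 - 63*a^3/4 + 593*a^2/8 - 189*a/2 + 245/8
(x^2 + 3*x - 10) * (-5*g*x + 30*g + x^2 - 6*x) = -5*g*x^3 + 15*g*x^2 + 140*g*x - 300*g + x^4 - 3*x^3 - 28*x^2 + 60*x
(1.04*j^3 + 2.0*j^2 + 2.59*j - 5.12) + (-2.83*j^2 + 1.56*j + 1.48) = 1.04*j^3 - 0.83*j^2 + 4.15*j - 3.64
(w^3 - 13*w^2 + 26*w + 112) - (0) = w^3 - 13*w^2 + 26*w + 112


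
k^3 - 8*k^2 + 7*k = k*(k - 7)*(k - 1)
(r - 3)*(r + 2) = r^2 - r - 6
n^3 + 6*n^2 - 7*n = n*(n - 1)*(n + 7)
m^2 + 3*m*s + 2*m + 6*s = (m + 2)*(m + 3*s)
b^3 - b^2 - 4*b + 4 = (b - 2)*(b - 1)*(b + 2)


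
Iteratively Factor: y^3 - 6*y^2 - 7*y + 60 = (y - 4)*(y^2 - 2*y - 15) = (y - 5)*(y - 4)*(y + 3)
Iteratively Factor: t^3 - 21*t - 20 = (t + 4)*(t^2 - 4*t - 5) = (t + 1)*(t + 4)*(t - 5)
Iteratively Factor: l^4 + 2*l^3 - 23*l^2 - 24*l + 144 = (l - 3)*(l^3 + 5*l^2 - 8*l - 48) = (l - 3)*(l + 4)*(l^2 + l - 12) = (l - 3)*(l + 4)^2*(l - 3)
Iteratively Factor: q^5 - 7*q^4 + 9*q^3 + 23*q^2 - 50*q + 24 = (q - 4)*(q^4 - 3*q^3 - 3*q^2 + 11*q - 6) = (q - 4)*(q + 2)*(q^3 - 5*q^2 + 7*q - 3) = (q - 4)*(q - 3)*(q + 2)*(q^2 - 2*q + 1) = (q - 4)*(q - 3)*(q - 1)*(q + 2)*(q - 1)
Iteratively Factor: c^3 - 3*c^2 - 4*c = (c)*(c^2 - 3*c - 4) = c*(c + 1)*(c - 4)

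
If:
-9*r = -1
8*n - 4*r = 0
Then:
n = 1/18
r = 1/9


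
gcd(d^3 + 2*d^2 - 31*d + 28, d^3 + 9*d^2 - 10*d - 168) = d^2 + 3*d - 28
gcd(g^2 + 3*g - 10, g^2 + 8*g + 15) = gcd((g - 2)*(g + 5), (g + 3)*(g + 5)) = g + 5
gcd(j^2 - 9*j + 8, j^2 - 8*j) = j - 8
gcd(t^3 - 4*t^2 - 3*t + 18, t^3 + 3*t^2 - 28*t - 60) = t + 2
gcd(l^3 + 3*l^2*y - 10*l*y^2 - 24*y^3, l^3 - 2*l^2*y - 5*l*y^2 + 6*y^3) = -l^2 + l*y + 6*y^2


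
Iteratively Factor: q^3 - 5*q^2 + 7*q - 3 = (q - 1)*(q^2 - 4*q + 3) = (q - 1)^2*(q - 3)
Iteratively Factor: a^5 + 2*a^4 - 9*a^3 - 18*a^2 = (a + 2)*(a^4 - 9*a^2) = a*(a + 2)*(a^3 - 9*a) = a^2*(a + 2)*(a^2 - 9) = a^2*(a - 3)*(a + 2)*(a + 3)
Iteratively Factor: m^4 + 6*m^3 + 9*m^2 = (m)*(m^3 + 6*m^2 + 9*m) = m^2*(m^2 + 6*m + 9) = m^2*(m + 3)*(m + 3)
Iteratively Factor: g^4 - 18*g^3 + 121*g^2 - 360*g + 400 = (g - 4)*(g^3 - 14*g^2 + 65*g - 100) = (g - 4)^2*(g^2 - 10*g + 25) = (g - 5)*(g - 4)^2*(g - 5)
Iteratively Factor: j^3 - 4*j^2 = (j)*(j^2 - 4*j) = j*(j - 4)*(j)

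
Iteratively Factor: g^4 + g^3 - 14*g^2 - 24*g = (g - 4)*(g^3 + 5*g^2 + 6*g) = (g - 4)*(g + 2)*(g^2 + 3*g) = (g - 4)*(g + 2)*(g + 3)*(g)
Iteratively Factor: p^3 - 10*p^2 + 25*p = (p - 5)*(p^2 - 5*p) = (p - 5)^2*(p)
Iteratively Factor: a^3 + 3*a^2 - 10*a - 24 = (a + 4)*(a^2 - a - 6) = (a + 2)*(a + 4)*(a - 3)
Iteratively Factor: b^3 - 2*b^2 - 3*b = (b)*(b^2 - 2*b - 3) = b*(b + 1)*(b - 3)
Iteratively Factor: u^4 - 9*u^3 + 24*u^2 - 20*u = (u - 5)*(u^3 - 4*u^2 + 4*u) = (u - 5)*(u - 2)*(u^2 - 2*u) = (u - 5)*(u - 2)^2*(u)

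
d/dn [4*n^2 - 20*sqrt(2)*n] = 8*n - 20*sqrt(2)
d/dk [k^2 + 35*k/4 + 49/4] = 2*k + 35/4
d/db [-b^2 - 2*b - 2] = -2*b - 2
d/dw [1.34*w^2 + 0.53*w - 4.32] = 2.68*w + 0.53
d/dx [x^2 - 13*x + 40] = 2*x - 13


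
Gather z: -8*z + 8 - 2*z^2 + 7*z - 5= -2*z^2 - z + 3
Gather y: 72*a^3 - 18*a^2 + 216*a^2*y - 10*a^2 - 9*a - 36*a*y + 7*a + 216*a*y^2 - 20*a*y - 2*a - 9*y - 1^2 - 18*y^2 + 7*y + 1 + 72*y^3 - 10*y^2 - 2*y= 72*a^3 - 28*a^2 - 4*a + 72*y^3 + y^2*(216*a - 28) + y*(216*a^2 - 56*a - 4)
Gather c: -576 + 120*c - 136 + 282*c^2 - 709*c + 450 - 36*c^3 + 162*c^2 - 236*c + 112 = -36*c^3 + 444*c^2 - 825*c - 150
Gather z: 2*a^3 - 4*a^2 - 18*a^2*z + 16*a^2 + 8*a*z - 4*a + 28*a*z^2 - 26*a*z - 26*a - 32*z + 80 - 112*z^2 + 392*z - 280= 2*a^3 + 12*a^2 - 30*a + z^2*(28*a - 112) + z*(-18*a^2 - 18*a + 360) - 200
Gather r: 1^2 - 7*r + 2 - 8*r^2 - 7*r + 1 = -8*r^2 - 14*r + 4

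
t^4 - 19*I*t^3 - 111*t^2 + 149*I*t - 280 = (t - 8*I)*(t - 7*I)*(t - 5*I)*(t + I)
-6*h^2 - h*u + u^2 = (-3*h + u)*(2*h + u)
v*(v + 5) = v^2 + 5*v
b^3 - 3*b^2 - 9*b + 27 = (b - 3)^2*(b + 3)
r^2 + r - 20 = (r - 4)*(r + 5)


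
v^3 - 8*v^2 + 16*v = v*(v - 4)^2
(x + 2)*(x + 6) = x^2 + 8*x + 12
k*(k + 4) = k^2 + 4*k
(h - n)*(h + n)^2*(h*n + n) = h^4*n + h^3*n^2 + h^3*n - h^2*n^3 + h^2*n^2 - h*n^4 - h*n^3 - n^4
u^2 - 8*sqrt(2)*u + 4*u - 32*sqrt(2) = (u + 4)*(u - 8*sqrt(2))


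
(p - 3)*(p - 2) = p^2 - 5*p + 6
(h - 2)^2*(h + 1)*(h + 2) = h^4 - h^3 - 6*h^2 + 4*h + 8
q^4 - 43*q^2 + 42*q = q*(q - 6)*(q - 1)*(q + 7)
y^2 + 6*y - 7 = (y - 1)*(y + 7)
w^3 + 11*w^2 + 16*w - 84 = (w - 2)*(w + 6)*(w + 7)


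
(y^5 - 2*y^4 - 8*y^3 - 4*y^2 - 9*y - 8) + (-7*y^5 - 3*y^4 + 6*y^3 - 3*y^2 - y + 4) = -6*y^5 - 5*y^4 - 2*y^3 - 7*y^2 - 10*y - 4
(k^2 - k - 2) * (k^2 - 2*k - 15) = k^4 - 3*k^3 - 15*k^2 + 19*k + 30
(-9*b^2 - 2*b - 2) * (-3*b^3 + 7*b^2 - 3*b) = 27*b^5 - 57*b^4 + 19*b^3 - 8*b^2 + 6*b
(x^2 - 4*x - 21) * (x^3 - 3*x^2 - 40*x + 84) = x^5 - 7*x^4 - 49*x^3 + 307*x^2 + 504*x - 1764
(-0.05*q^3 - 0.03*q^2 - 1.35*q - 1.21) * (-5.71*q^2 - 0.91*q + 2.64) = 0.2855*q^5 + 0.2168*q^4 + 7.6038*q^3 + 8.0584*q^2 - 2.4629*q - 3.1944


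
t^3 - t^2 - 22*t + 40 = (t - 4)*(t - 2)*(t + 5)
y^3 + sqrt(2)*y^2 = y^2*(y + sqrt(2))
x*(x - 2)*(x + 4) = x^3 + 2*x^2 - 8*x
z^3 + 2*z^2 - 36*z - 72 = (z - 6)*(z + 2)*(z + 6)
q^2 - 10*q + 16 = (q - 8)*(q - 2)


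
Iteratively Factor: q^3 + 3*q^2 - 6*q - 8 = (q + 4)*(q^2 - q - 2) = (q + 1)*(q + 4)*(q - 2)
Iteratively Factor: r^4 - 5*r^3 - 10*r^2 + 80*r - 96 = (r - 4)*(r^3 - r^2 - 14*r + 24) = (r - 4)*(r - 2)*(r^2 + r - 12) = (r - 4)*(r - 2)*(r + 4)*(r - 3)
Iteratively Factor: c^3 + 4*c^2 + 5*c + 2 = (c + 2)*(c^2 + 2*c + 1) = (c + 1)*(c + 2)*(c + 1)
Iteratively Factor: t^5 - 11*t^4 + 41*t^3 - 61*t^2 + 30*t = (t - 5)*(t^4 - 6*t^3 + 11*t^2 - 6*t) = (t - 5)*(t - 3)*(t^3 - 3*t^2 + 2*t) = (t - 5)*(t - 3)*(t - 2)*(t^2 - t) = t*(t - 5)*(t - 3)*(t - 2)*(t - 1)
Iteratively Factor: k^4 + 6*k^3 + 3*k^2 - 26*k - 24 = (k + 4)*(k^3 + 2*k^2 - 5*k - 6) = (k + 1)*(k + 4)*(k^2 + k - 6) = (k + 1)*(k + 3)*(k + 4)*(k - 2)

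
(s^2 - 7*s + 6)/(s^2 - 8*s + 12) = (s - 1)/(s - 2)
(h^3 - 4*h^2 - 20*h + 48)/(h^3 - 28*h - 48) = (h - 2)/(h + 2)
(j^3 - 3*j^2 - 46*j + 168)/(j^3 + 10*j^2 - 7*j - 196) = (j - 6)/(j + 7)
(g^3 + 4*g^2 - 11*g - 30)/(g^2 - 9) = (g^2 + 7*g + 10)/(g + 3)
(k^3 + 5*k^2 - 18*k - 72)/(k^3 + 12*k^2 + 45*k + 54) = (k - 4)/(k + 3)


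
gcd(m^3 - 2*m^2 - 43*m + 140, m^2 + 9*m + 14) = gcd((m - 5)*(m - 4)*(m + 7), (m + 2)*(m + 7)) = m + 7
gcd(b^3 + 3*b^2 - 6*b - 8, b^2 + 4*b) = b + 4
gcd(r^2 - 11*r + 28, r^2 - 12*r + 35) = r - 7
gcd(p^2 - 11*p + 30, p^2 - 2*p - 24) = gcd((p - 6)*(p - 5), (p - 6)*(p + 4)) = p - 6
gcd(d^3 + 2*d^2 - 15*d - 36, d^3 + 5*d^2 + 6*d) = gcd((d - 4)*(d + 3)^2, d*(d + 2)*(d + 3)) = d + 3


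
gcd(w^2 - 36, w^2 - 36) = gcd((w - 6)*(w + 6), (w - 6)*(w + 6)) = w^2 - 36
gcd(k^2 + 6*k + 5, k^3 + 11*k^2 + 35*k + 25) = k^2 + 6*k + 5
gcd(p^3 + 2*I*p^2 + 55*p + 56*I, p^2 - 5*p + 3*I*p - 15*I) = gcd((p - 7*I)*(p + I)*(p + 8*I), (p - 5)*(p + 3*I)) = 1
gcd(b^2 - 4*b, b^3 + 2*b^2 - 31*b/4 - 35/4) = 1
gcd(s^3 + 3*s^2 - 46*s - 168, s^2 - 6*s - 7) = s - 7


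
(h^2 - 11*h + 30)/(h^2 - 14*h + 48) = (h - 5)/(h - 8)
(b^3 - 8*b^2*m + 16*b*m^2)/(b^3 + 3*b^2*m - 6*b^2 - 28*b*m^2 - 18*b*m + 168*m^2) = b*(b - 4*m)/(b^2 + 7*b*m - 6*b - 42*m)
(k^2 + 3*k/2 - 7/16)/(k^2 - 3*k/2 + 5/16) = (4*k + 7)/(4*k - 5)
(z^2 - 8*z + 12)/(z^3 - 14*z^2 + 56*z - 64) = (z - 6)/(z^2 - 12*z + 32)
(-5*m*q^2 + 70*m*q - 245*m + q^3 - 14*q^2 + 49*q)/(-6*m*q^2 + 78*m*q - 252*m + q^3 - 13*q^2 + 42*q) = (-5*m*q + 35*m + q^2 - 7*q)/(-6*m*q + 36*m + q^2 - 6*q)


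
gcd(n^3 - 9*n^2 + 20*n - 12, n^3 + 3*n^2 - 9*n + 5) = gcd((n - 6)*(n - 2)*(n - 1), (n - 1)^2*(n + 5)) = n - 1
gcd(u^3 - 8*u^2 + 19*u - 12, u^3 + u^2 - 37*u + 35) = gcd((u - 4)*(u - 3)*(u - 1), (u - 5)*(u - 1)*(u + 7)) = u - 1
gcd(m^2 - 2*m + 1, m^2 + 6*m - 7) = m - 1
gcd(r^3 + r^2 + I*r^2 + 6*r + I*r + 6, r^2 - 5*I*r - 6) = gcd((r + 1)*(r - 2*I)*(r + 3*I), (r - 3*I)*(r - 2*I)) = r - 2*I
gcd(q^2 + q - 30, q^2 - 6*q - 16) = 1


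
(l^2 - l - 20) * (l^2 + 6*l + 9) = l^4 + 5*l^3 - 17*l^2 - 129*l - 180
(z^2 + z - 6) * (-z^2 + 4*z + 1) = -z^4 + 3*z^3 + 11*z^2 - 23*z - 6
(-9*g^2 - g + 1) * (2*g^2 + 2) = -18*g^4 - 2*g^3 - 16*g^2 - 2*g + 2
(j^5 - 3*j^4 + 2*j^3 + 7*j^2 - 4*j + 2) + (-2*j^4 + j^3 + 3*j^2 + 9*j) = j^5 - 5*j^4 + 3*j^3 + 10*j^2 + 5*j + 2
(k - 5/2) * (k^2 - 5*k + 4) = k^3 - 15*k^2/2 + 33*k/2 - 10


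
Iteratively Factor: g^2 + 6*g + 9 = (g + 3)*(g + 3)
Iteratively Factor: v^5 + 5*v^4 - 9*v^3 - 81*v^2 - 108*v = (v - 4)*(v^4 + 9*v^3 + 27*v^2 + 27*v) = (v - 4)*(v + 3)*(v^3 + 6*v^2 + 9*v) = v*(v - 4)*(v + 3)*(v^2 + 6*v + 9) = v*(v - 4)*(v + 3)^2*(v + 3)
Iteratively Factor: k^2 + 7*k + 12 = (k + 4)*(k + 3)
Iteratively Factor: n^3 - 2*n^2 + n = (n - 1)*(n^2 - n) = (n - 1)^2*(n)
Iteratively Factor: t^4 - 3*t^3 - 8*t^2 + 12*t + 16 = (t + 2)*(t^3 - 5*t^2 + 2*t + 8) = (t - 2)*(t + 2)*(t^2 - 3*t - 4) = (t - 2)*(t + 1)*(t + 2)*(t - 4)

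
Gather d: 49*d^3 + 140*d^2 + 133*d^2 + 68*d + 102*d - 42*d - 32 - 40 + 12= 49*d^3 + 273*d^2 + 128*d - 60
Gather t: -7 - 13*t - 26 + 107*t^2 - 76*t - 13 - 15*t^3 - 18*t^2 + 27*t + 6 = -15*t^3 + 89*t^2 - 62*t - 40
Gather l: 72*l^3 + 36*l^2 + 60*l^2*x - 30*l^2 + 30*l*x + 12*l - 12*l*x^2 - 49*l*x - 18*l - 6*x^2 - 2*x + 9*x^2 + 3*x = 72*l^3 + l^2*(60*x + 6) + l*(-12*x^2 - 19*x - 6) + 3*x^2 + x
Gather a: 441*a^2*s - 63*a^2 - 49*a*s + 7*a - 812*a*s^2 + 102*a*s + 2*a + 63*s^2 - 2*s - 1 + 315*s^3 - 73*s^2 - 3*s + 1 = a^2*(441*s - 63) + a*(-812*s^2 + 53*s + 9) + 315*s^3 - 10*s^2 - 5*s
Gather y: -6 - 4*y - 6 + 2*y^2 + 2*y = 2*y^2 - 2*y - 12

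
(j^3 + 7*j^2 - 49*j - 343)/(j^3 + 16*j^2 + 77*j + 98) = (j - 7)/(j + 2)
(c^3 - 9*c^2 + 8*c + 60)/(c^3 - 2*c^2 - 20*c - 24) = (c - 5)/(c + 2)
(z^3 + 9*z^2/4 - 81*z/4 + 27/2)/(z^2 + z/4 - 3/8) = 2*(4*z^3 + 9*z^2 - 81*z + 54)/(8*z^2 + 2*z - 3)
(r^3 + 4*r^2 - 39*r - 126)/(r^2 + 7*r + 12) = (r^2 + r - 42)/(r + 4)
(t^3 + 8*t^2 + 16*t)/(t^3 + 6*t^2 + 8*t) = (t + 4)/(t + 2)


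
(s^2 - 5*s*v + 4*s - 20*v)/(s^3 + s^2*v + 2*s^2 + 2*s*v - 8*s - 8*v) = (s - 5*v)/(s^2 + s*v - 2*s - 2*v)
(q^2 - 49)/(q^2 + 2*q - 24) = (q^2 - 49)/(q^2 + 2*q - 24)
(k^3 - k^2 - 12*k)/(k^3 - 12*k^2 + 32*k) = (k + 3)/(k - 8)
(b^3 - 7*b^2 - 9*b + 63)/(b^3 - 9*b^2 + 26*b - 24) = (b^2 - 4*b - 21)/(b^2 - 6*b + 8)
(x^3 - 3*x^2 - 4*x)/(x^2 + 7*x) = (x^2 - 3*x - 4)/(x + 7)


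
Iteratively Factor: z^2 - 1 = (z - 1)*(z + 1)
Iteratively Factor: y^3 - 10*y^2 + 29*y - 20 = (y - 4)*(y^2 - 6*y + 5) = (y - 5)*(y - 4)*(y - 1)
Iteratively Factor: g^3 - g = (g + 1)*(g^2 - g) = (g - 1)*(g + 1)*(g)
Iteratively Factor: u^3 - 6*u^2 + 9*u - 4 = (u - 1)*(u^2 - 5*u + 4) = (u - 4)*(u - 1)*(u - 1)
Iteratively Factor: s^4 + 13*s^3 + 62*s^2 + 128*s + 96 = (s + 4)*(s^3 + 9*s^2 + 26*s + 24) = (s + 4)^2*(s^2 + 5*s + 6) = (s + 2)*(s + 4)^2*(s + 3)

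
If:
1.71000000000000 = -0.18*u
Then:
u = -9.50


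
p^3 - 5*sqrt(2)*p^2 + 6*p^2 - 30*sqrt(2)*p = p*(p + 6)*(p - 5*sqrt(2))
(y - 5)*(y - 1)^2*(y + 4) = y^4 - 3*y^3 - 17*y^2 + 39*y - 20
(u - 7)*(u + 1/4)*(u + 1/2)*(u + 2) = u^4 - 17*u^3/4 - 141*u^2/8 - 89*u/8 - 7/4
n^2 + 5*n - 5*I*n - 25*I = (n + 5)*(n - 5*I)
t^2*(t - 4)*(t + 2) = t^4 - 2*t^3 - 8*t^2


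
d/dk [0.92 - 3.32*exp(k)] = -3.32*exp(k)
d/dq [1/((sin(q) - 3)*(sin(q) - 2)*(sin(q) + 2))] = (-3*sin(q)^2 + 6*sin(q) + 4)*cos(q)/((sin(q) - 3)^2*(sin(q) - 2)^2*(sin(q) + 2)^2)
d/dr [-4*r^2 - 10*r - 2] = -8*r - 10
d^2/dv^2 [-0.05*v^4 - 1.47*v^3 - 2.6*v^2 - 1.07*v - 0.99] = -0.6*v^2 - 8.82*v - 5.2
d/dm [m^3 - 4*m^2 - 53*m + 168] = 3*m^2 - 8*m - 53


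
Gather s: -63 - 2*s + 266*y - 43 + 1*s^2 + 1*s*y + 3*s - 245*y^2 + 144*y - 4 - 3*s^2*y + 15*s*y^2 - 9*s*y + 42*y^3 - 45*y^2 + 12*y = s^2*(1 - 3*y) + s*(15*y^2 - 8*y + 1) + 42*y^3 - 290*y^2 + 422*y - 110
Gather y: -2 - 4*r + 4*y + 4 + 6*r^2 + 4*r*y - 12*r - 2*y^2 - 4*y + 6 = 6*r^2 + 4*r*y - 16*r - 2*y^2 + 8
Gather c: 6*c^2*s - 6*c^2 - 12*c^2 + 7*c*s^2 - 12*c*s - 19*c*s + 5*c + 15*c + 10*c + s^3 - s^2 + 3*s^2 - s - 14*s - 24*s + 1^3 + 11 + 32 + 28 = c^2*(6*s - 18) + c*(7*s^2 - 31*s + 30) + s^3 + 2*s^2 - 39*s + 72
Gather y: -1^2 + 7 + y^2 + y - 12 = y^2 + y - 6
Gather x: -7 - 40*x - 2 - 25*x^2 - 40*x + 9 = -25*x^2 - 80*x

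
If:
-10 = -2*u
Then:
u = 5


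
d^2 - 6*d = d*(d - 6)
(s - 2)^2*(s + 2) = s^3 - 2*s^2 - 4*s + 8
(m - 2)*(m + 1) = m^2 - m - 2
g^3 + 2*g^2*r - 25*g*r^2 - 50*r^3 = (g - 5*r)*(g + 2*r)*(g + 5*r)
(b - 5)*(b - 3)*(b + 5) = b^3 - 3*b^2 - 25*b + 75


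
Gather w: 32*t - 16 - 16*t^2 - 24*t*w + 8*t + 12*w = -16*t^2 + 40*t + w*(12 - 24*t) - 16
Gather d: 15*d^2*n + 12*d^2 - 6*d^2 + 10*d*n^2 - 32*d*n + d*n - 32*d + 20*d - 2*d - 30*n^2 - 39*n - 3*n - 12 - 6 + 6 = d^2*(15*n + 6) + d*(10*n^2 - 31*n - 14) - 30*n^2 - 42*n - 12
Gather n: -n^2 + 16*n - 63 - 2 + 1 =-n^2 + 16*n - 64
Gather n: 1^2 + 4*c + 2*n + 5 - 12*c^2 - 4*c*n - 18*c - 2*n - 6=-12*c^2 - 4*c*n - 14*c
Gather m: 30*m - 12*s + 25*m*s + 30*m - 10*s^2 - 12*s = m*(25*s + 60) - 10*s^2 - 24*s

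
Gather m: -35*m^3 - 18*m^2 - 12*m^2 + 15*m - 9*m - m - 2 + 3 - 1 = -35*m^3 - 30*m^2 + 5*m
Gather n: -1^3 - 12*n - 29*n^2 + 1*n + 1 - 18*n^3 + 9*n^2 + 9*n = -18*n^3 - 20*n^2 - 2*n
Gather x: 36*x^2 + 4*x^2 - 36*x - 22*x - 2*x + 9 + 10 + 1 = 40*x^2 - 60*x + 20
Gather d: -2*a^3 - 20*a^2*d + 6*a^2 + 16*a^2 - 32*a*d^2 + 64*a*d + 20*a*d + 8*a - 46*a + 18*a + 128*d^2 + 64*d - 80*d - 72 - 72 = -2*a^3 + 22*a^2 - 20*a + d^2*(128 - 32*a) + d*(-20*a^2 + 84*a - 16) - 144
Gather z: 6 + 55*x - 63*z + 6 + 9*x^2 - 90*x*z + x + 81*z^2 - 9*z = 9*x^2 + 56*x + 81*z^2 + z*(-90*x - 72) + 12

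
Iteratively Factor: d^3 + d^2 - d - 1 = (d + 1)*(d^2 - 1) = (d + 1)^2*(d - 1)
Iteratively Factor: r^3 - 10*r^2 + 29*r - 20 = (r - 4)*(r^2 - 6*r + 5) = (r - 5)*(r - 4)*(r - 1)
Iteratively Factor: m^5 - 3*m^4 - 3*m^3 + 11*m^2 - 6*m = (m - 1)*(m^4 - 2*m^3 - 5*m^2 + 6*m) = (m - 3)*(m - 1)*(m^3 + m^2 - 2*m) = m*(m - 3)*(m - 1)*(m^2 + m - 2) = m*(m - 3)*(m - 1)*(m + 2)*(m - 1)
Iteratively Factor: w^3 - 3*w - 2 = (w + 1)*(w^2 - w - 2) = (w + 1)^2*(w - 2)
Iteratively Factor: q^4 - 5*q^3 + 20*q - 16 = (q - 4)*(q^3 - q^2 - 4*q + 4) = (q - 4)*(q + 2)*(q^2 - 3*q + 2) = (q - 4)*(q - 2)*(q + 2)*(q - 1)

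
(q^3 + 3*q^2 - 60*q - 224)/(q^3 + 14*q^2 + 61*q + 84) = (q - 8)/(q + 3)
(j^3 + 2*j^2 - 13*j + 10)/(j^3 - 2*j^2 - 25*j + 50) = (j - 1)/(j - 5)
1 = 1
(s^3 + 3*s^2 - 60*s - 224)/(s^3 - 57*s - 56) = (s + 4)/(s + 1)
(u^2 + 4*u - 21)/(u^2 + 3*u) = (u^2 + 4*u - 21)/(u*(u + 3))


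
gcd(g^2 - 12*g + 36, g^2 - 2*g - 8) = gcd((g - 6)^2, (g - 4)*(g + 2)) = 1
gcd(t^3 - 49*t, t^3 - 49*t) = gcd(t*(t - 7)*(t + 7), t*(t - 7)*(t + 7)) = t^3 - 49*t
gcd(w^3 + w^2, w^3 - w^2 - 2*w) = w^2 + w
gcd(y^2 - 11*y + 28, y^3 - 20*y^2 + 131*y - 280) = y - 7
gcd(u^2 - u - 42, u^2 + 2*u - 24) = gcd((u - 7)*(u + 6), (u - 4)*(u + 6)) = u + 6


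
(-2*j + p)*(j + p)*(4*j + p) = -8*j^3 - 6*j^2*p + 3*j*p^2 + p^3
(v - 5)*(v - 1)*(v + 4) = v^3 - 2*v^2 - 19*v + 20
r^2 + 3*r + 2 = (r + 1)*(r + 2)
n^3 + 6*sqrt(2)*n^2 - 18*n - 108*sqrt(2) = (n - 3*sqrt(2))*(n + 3*sqrt(2))*(n + 6*sqrt(2))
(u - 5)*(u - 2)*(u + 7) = u^3 - 39*u + 70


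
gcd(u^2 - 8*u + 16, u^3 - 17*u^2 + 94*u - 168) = u - 4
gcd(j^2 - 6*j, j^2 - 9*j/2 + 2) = 1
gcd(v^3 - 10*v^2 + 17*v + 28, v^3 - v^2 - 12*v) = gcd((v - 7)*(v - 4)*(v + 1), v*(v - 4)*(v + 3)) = v - 4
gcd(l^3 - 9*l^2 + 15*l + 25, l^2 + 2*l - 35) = l - 5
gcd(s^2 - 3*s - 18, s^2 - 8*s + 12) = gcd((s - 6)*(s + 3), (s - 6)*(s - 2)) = s - 6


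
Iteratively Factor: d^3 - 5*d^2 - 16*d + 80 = (d + 4)*(d^2 - 9*d + 20) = (d - 4)*(d + 4)*(d - 5)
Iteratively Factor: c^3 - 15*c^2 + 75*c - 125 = (c - 5)*(c^2 - 10*c + 25) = (c - 5)^2*(c - 5)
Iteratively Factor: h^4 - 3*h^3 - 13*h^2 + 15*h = (h + 3)*(h^3 - 6*h^2 + 5*h) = (h - 5)*(h + 3)*(h^2 - h) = h*(h - 5)*(h + 3)*(h - 1)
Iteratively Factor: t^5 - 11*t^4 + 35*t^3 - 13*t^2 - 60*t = (t)*(t^4 - 11*t^3 + 35*t^2 - 13*t - 60) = t*(t + 1)*(t^3 - 12*t^2 + 47*t - 60) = t*(t - 3)*(t + 1)*(t^2 - 9*t + 20) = t*(t - 4)*(t - 3)*(t + 1)*(t - 5)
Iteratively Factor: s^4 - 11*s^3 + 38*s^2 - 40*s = (s - 5)*(s^3 - 6*s^2 + 8*s) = (s - 5)*(s - 4)*(s^2 - 2*s) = s*(s - 5)*(s - 4)*(s - 2)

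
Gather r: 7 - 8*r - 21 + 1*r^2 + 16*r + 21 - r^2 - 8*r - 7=0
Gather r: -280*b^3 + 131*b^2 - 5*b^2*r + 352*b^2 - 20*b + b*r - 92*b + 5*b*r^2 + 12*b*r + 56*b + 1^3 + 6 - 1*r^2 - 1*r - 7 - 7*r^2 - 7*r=-280*b^3 + 483*b^2 - 56*b + r^2*(5*b - 8) + r*(-5*b^2 + 13*b - 8)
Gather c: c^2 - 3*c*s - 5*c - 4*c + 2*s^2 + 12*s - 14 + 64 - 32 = c^2 + c*(-3*s - 9) + 2*s^2 + 12*s + 18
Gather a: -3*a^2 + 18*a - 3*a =-3*a^2 + 15*a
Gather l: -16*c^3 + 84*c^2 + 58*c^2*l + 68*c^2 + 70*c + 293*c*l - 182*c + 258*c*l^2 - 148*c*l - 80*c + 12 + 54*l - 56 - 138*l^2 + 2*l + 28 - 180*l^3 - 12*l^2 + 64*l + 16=-16*c^3 + 152*c^2 - 192*c - 180*l^3 + l^2*(258*c - 150) + l*(58*c^2 + 145*c + 120)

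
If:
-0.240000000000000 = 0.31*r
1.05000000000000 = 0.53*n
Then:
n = 1.98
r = -0.77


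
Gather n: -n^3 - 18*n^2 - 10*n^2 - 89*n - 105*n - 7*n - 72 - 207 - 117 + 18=-n^3 - 28*n^2 - 201*n - 378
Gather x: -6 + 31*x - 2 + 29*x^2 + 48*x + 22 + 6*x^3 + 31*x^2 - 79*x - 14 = 6*x^3 + 60*x^2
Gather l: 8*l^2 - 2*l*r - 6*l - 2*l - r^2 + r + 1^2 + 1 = 8*l^2 + l*(-2*r - 8) - r^2 + r + 2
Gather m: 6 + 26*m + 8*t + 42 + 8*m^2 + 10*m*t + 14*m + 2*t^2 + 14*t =8*m^2 + m*(10*t + 40) + 2*t^2 + 22*t + 48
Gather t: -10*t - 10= -10*t - 10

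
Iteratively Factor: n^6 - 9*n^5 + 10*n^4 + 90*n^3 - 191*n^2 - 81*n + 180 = (n - 4)*(n^5 - 5*n^4 - 10*n^3 + 50*n^2 + 9*n - 45) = (n - 4)*(n + 1)*(n^4 - 6*n^3 - 4*n^2 + 54*n - 45) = (n - 4)*(n + 1)*(n + 3)*(n^3 - 9*n^2 + 23*n - 15) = (n - 4)*(n - 1)*(n + 1)*(n + 3)*(n^2 - 8*n + 15) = (n - 5)*(n - 4)*(n - 1)*(n + 1)*(n + 3)*(n - 3)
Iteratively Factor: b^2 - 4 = (b - 2)*(b + 2)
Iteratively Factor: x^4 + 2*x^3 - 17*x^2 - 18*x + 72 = (x - 2)*(x^3 + 4*x^2 - 9*x - 36) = (x - 2)*(x + 4)*(x^2 - 9) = (x - 3)*(x - 2)*(x + 4)*(x + 3)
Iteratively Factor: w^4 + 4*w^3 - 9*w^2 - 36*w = (w + 3)*(w^3 + w^2 - 12*w) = w*(w + 3)*(w^2 + w - 12) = w*(w - 3)*(w + 3)*(w + 4)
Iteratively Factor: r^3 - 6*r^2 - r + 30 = (r + 2)*(r^2 - 8*r + 15) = (r - 5)*(r + 2)*(r - 3)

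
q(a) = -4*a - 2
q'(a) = -4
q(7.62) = -32.48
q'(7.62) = -4.00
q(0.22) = -2.88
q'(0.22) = -4.00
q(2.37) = -11.48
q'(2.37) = -4.00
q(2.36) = -11.44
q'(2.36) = -4.00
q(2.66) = -12.64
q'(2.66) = -4.00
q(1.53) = -8.12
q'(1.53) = -4.00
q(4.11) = -18.44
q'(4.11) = -4.00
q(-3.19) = 10.76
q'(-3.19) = -4.00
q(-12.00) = 46.00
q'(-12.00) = -4.00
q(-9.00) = 34.00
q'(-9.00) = -4.00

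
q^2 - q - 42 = (q - 7)*(q + 6)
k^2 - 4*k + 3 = (k - 3)*(k - 1)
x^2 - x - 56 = (x - 8)*(x + 7)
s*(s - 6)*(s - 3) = s^3 - 9*s^2 + 18*s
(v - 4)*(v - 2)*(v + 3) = v^3 - 3*v^2 - 10*v + 24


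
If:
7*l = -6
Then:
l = -6/7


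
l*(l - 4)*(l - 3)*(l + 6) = l^4 - l^3 - 30*l^2 + 72*l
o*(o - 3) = o^2 - 3*o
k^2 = k^2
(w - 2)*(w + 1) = w^2 - w - 2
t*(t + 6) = t^2 + 6*t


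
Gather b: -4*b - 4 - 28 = -4*b - 32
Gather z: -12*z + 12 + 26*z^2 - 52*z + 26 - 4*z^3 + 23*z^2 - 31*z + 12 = -4*z^3 + 49*z^2 - 95*z + 50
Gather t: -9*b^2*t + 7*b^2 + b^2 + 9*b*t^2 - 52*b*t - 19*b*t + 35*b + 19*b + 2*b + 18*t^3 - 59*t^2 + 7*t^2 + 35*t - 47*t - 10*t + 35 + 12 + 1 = 8*b^2 + 56*b + 18*t^3 + t^2*(9*b - 52) + t*(-9*b^2 - 71*b - 22) + 48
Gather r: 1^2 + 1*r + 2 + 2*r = 3*r + 3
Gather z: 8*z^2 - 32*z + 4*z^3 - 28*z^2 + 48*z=4*z^3 - 20*z^2 + 16*z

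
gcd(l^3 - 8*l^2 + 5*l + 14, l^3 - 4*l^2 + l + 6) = l^2 - l - 2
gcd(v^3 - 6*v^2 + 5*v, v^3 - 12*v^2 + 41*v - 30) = v^2 - 6*v + 5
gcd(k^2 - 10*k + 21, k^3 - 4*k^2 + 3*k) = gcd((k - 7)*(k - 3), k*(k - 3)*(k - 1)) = k - 3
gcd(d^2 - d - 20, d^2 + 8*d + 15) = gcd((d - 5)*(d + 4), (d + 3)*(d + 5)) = 1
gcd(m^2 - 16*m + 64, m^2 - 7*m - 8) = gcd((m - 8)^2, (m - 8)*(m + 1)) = m - 8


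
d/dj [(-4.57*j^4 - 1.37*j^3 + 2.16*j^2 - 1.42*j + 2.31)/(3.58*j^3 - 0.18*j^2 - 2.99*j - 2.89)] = (-16.3606*j^6 + 1.6452*j^5 + 33.5067*j^4 + 71.189*j^3 - 19.6455*j^2 - 11.6532*j + 11.0107)/(12.8164*j^6 - 1.2888*j^5 - 21.376*j^4 - 19.616*j^3 + 9.9805*j^2 + 17.2822*j + 8.3521)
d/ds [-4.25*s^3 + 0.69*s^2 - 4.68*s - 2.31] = -12.75*s^2 + 1.38*s - 4.68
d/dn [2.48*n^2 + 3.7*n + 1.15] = 4.96*n + 3.7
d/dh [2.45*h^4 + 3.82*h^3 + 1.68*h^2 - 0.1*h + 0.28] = 9.8*h^3 + 11.46*h^2 + 3.36*h - 0.1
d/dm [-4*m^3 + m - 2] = 1 - 12*m^2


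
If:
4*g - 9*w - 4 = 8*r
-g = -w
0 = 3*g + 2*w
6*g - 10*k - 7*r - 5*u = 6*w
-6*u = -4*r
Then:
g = 0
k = 31/60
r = -1/2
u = -1/3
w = 0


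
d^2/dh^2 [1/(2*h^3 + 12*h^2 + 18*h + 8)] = 3*(2*h^2 + 12*h + 19)/(h^7 + 16*h^6 + 102*h^5 + 332*h^4 + 593*h^3 + 588*h^2 + 304*h + 64)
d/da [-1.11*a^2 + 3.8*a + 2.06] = 3.8 - 2.22*a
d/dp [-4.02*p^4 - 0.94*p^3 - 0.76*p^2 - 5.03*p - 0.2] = -16.08*p^3 - 2.82*p^2 - 1.52*p - 5.03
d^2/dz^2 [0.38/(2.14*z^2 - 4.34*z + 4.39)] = (-3.480496*z^2 + 7.058576*z + 0.38*(4.28*z - 4.34)*(8.56*z - 8.68) - 7.139896)/(2.14*z^2 - 4.34*z + 4.39)^3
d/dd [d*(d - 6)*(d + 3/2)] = 3*d^2 - 9*d - 9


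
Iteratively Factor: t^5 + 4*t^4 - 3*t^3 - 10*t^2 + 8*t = (t - 1)*(t^4 + 5*t^3 + 2*t^2 - 8*t) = t*(t - 1)*(t^3 + 5*t^2 + 2*t - 8) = t*(t - 1)*(t + 2)*(t^2 + 3*t - 4) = t*(t - 1)*(t + 2)*(t + 4)*(t - 1)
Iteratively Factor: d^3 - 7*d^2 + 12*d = (d - 3)*(d^2 - 4*d) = (d - 4)*(d - 3)*(d)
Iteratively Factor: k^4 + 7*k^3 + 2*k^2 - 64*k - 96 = (k - 3)*(k^3 + 10*k^2 + 32*k + 32) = (k - 3)*(k + 4)*(k^2 + 6*k + 8) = (k - 3)*(k + 2)*(k + 4)*(k + 4)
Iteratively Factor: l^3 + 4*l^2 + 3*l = (l + 1)*(l^2 + 3*l) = (l + 1)*(l + 3)*(l)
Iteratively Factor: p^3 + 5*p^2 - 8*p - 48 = (p - 3)*(p^2 + 8*p + 16) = (p - 3)*(p + 4)*(p + 4)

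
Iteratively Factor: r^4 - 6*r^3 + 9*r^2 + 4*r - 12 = (r - 3)*(r^3 - 3*r^2 + 4) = (r - 3)*(r + 1)*(r^2 - 4*r + 4) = (r - 3)*(r - 2)*(r + 1)*(r - 2)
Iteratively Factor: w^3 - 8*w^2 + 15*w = (w - 3)*(w^2 - 5*w) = w*(w - 3)*(w - 5)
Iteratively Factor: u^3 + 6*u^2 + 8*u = (u)*(u^2 + 6*u + 8) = u*(u + 4)*(u + 2)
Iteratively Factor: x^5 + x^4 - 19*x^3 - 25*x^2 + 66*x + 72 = (x + 3)*(x^4 - 2*x^3 - 13*x^2 + 14*x + 24) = (x + 1)*(x + 3)*(x^3 - 3*x^2 - 10*x + 24) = (x - 2)*(x + 1)*(x + 3)*(x^2 - x - 12) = (x - 2)*(x + 1)*(x + 3)^2*(x - 4)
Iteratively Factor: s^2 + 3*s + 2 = (s + 1)*(s + 2)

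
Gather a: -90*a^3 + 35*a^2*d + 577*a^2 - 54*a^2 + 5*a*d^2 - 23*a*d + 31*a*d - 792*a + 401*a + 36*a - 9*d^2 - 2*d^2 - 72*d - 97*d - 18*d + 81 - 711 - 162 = -90*a^3 + a^2*(35*d + 523) + a*(5*d^2 + 8*d - 355) - 11*d^2 - 187*d - 792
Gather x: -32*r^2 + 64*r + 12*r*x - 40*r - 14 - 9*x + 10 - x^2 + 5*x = -32*r^2 + 24*r - x^2 + x*(12*r - 4) - 4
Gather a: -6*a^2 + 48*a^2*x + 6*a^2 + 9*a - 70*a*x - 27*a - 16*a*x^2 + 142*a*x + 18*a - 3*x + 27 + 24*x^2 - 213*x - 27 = 48*a^2*x + a*(-16*x^2 + 72*x) + 24*x^2 - 216*x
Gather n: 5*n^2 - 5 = 5*n^2 - 5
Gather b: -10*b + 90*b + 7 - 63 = 80*b - 56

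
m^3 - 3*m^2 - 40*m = m*(m - 8)*(m + 5)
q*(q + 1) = q^2 + q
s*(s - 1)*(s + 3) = s^3 + 2*s^2 - 3*s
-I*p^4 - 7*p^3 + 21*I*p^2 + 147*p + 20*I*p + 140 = (p - 5)*(p + 4)*(p - 7*I)*(-I*p - I)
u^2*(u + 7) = u^3 + 7*u^2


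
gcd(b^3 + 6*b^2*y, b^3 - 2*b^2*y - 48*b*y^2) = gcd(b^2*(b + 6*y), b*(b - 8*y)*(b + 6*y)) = b^2 + 6*b*y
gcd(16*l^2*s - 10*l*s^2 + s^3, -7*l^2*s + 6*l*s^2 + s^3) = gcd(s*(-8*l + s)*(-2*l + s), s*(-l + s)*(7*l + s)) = s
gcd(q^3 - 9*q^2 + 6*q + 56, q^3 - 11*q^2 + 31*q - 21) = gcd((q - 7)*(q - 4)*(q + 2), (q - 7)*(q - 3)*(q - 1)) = q - 7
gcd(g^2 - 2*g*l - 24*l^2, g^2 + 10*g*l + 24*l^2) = g + 4*l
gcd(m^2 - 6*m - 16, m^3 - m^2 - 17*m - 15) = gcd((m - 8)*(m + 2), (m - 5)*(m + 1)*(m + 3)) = 1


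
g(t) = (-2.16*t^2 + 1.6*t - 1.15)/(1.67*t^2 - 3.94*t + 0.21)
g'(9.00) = 0.05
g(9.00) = -1.62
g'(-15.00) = 0.01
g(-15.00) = -1.17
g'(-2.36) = 0.06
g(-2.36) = -0.90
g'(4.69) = 0.40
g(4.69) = -2.23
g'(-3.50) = 0.05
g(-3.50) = -0.96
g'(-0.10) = -11.50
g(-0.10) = -2.15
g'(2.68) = 16.84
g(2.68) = -7.52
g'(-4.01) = 0.04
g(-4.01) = -0.99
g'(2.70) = 15.18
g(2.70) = -7.20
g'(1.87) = 12.50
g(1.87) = 4.33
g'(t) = (1.6 - 4.32*t)/(1.67*t^2 - 3.94*t + 0.21) + (3.94 - 3.34*t)*(-2.16*t^2 + 1.6*t - 1.15)/(1.67*t^2 - 3.94*t + 0.21)^2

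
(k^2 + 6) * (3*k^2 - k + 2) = 3*k^4 - k^3 + 20*k^2 - 6*k + 12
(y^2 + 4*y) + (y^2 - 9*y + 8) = 2*y^2 - 5*y + 8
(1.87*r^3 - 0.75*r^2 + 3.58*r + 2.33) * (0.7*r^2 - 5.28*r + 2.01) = 1.309*r^5 - 10.3986*r^4 + 10.2247*r^3 - 18.7789*r^2 - 5.1066*r + 4.6833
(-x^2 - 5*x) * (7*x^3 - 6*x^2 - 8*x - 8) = -7*x^5 - 29*x^4 + 38*x^3 + 48*x^2 + 40*x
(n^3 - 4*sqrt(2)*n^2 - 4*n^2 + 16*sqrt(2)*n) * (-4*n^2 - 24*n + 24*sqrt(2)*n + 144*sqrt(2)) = -4*n^5 - 8*n^4 + 40*sqrt(2)*n^4 - 96*n^3 + 80*sqrt(2)*n^3 - 960*sqrt(2)*n^2 - 384*n^2 + 4608*n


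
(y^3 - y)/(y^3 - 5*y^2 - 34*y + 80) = (y^3 - y)/(y^3 - 5*y^2 - 34*y + 80)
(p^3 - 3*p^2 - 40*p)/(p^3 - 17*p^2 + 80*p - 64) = p*(p + 5)/(p^2 - 9*p + 8)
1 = 1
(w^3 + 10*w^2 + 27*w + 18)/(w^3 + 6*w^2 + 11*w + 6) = (w + 6)/(w + 2)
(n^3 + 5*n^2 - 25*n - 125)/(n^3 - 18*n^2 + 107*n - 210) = (n^2 + 10*n + 25)/(n^2 - 13*n + 42)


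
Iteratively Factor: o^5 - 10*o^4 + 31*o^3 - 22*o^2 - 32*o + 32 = (o - 1)*(o^4 - 9*o^3 + 22*o^2 - 32) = (o - 1)*(o + 1)*(o^3 - 10*o^2 + 32*o - 32) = (o - 4)*(o - 1)*(o + 1)*(o^2 - 6*o + 8) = (o - 4)^2*(o - 1)*(o + 1)*(o - 2)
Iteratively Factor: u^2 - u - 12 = (u - 4)*(u + 3)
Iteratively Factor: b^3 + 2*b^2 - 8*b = (b)*(b^2 + 2*b - 8) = b*(b + 4)*(b - 2)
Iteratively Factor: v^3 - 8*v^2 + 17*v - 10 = (v - 5)*(v^2 - 3*v + 2) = (v - 5)*(v - 1)*(v - 2)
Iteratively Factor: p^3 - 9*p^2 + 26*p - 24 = (p - 4)*(p^2 - 5*p + 6) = (p - 4)*(p - 3)*(p - 2)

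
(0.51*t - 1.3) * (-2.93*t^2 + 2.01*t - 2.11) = -1.4943*t^3 + 4.8341*t^2 - 3.6891*t + 2.743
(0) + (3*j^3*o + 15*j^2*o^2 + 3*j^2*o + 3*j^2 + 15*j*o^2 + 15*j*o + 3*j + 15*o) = 3*j^3*o + 15*j^2*o^2 + 3*j^2*o + 3*j^2 + 15*j*o^2 + 15*j*o + 3*j + 15*o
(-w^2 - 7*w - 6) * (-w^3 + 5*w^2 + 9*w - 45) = w^5 + 2*w^4 - 38*w^3 - 48*w^2 + 261*w + 270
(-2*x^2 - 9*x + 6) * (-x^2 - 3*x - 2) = 2*x^4 + 15*x^3 + 25*x^2 - 12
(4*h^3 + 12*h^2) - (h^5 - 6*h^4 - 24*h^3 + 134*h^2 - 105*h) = -h^5 + 6*h^4 + 28*h^3 - 122*h^2 + 105*h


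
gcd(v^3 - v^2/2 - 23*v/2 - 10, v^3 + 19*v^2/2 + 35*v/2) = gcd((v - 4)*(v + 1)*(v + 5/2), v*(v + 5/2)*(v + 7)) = v + 5/2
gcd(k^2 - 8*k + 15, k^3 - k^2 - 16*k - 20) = k - 5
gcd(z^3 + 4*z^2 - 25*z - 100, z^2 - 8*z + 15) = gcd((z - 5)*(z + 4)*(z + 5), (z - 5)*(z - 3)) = z - 5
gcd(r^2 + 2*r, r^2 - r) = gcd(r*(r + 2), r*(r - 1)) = r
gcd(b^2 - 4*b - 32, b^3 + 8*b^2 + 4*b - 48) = b + 4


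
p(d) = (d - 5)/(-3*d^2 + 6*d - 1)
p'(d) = (d - 5)*(6*d - 6)/(-3*d^2 + 6*d - 1)^2 + 1/(-3*d^2 + 6*d - 1)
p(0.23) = -21.55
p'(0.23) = 454.50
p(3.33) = 0.12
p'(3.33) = -0.18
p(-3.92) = 0.13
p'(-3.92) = 0.04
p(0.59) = -2.95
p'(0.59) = 5.52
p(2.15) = 1.45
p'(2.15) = -5.59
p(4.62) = 0.01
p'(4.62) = -0.03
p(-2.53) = 0.21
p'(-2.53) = 0.10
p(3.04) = 0.19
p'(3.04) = -0.31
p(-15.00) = 0.03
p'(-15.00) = 0.00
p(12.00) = -0.02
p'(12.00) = 0.00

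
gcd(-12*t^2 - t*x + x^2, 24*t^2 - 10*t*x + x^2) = -4*t + x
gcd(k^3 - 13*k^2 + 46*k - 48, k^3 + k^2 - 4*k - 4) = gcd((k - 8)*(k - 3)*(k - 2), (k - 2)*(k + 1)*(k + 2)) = k - 2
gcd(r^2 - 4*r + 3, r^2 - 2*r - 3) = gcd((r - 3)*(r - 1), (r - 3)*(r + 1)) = r - 3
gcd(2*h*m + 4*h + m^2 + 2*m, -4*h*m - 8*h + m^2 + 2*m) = m + 2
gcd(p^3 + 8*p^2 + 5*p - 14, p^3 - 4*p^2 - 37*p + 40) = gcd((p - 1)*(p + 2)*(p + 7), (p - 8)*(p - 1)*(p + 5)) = p - 1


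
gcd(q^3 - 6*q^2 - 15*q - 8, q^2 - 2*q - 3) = q + 1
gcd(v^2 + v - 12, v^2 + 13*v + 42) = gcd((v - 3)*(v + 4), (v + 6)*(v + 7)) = 1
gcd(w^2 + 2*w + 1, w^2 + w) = w + 1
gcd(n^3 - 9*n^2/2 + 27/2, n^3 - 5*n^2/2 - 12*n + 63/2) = n^2 - 6*n + 9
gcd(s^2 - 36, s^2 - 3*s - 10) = 1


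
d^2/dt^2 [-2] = 0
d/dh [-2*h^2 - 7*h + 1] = -4*h - 7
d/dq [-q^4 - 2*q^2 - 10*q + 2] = -4*q^3 - 4*q - 10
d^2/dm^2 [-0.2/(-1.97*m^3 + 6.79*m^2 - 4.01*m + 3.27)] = ((2.716 - 2.364*m)*(1.97*m^3 - 6.79*m^2 + 4.01*m - 3.27) + 0.2*(5.91*m^2 - 13.58*m + 4.01)*(11.82*m^2 - 27.16*m + 8.02))/(1.97*m^3 - 6.79*m^2 + 4.01*m - 3.27)^3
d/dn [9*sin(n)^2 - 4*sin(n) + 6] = 2*(9*sin(n) - 2)*cos(n)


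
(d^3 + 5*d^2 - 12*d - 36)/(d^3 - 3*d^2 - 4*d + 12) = (d + 6)/(d - 2)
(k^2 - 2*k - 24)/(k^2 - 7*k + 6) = (k + 4)/(k - 1)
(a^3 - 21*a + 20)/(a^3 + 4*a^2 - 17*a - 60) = (a - 1)/(a + 3)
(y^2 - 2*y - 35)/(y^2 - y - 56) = (-y^2 + 2*y + 35)/(-y^2 + y + 56)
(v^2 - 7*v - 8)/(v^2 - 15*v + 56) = (v + 1)/(v - 7)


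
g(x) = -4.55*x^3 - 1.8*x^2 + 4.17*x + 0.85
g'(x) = -13.65*x^2 - 3.6*x + 4.17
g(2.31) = -55.21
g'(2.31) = -76.98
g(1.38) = -8.78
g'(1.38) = -26.79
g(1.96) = -32.15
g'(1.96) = -55.32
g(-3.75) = 199.84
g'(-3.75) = -174.28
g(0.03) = 0.97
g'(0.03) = 4.05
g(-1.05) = -0.25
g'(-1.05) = -7.10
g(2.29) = -53.68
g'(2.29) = -75.66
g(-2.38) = 42.07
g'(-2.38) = -64.58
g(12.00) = -8070.71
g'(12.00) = -2004.63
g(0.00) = 0.85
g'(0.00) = 4.17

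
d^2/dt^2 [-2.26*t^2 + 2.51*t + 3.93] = -4.52000000000000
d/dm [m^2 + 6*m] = 2*m + 6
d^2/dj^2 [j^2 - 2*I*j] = 2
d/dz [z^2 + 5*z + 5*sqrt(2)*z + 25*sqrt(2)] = 2*z + 5 + 5*sqrt(2)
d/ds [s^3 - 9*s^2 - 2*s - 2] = 3*s^2 - 18*s - 2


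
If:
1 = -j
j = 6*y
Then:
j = -1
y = -1/6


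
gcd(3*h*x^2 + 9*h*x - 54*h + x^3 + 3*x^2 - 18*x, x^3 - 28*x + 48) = x + 6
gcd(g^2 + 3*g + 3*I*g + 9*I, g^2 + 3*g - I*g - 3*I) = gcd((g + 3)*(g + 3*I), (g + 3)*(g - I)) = g + 3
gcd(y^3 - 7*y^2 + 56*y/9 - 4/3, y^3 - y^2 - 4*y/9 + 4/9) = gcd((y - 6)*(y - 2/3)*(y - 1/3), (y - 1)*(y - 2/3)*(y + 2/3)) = y - 2/3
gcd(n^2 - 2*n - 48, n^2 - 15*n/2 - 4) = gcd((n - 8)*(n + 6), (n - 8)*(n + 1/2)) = n - 8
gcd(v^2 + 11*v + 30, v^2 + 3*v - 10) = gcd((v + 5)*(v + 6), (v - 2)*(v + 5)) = v + 5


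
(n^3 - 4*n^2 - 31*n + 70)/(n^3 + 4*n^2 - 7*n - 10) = (n - 7)/(n + 1)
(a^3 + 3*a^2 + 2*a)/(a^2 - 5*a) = (a^2 + 3*a + 2)/(a - 5)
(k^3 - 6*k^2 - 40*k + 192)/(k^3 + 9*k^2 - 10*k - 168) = (k - 8)/(k + 7)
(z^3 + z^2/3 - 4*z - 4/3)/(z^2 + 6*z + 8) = (3*z^2 - 5*z - 2)/(3*(z + 4))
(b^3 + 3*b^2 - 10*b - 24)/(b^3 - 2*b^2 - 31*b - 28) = (b^2 - b - 6)/(b^2 - 6*b - 7)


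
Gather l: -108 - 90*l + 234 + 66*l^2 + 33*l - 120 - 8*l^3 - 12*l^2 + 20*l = -8*l^3 + 54*l^2 - 37*l + 6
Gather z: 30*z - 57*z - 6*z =-33*z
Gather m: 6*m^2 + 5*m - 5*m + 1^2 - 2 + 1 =6*m^2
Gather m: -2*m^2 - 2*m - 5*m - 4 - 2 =-2*m^2 - 7*m - 6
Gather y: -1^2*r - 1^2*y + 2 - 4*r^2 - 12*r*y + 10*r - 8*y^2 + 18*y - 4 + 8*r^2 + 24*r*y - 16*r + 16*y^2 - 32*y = 4*r^2 - 7*r + 8*y^2 + y*(12*r - 15) - 2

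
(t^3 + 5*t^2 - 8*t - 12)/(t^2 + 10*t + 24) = (t^2 - t - 2)/(t + 4)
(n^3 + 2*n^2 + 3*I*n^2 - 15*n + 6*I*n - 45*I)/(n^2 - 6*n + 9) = (n^2 + n*(5 + 3*I) + 15*I)/(n - 3)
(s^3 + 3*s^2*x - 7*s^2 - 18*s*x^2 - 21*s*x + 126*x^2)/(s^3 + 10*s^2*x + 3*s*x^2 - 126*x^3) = (s - 7)/(s + 7*x)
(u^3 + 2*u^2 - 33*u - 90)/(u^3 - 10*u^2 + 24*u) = (u^2 + 8*u + 15)/(u*(u - 4))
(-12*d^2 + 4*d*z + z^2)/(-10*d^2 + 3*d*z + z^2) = (6*d + z)/(5*d + z)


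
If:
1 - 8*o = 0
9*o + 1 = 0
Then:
No Solution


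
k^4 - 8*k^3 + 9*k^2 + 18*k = k*(k - 6)*(k - 3)*(k + 1)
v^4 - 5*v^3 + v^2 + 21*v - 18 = (v - 3)^2*(v - 1)*(v + 2)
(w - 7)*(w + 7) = w^2 - 49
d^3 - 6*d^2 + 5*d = d*(d - 5)*(d - 1)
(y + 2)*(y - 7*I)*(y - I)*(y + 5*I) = y^4 + 2*y^3 - 3*I*y^3 + 33*y^2 - 6*I*y^2 + 66*y - 35*I*y - 70*I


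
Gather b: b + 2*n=b + 2*n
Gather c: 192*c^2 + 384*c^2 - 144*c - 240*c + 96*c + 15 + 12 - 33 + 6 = 576*c^2 - 288*c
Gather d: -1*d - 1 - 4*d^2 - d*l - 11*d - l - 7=-4*d^2 + d*(-l - 12) - l - 8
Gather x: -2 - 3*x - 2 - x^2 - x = -x^2 - 4*x - 4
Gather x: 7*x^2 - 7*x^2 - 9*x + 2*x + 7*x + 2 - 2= 0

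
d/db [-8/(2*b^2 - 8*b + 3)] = 32*(b - 2)/(2*b^2 - 8*b + 3)^2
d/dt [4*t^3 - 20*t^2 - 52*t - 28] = 12*t^2 - 40*t - 52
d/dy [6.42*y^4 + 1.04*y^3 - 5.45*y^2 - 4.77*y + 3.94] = 25.68*y^3 + 3.12*y^2 - 10.9*y - 4.77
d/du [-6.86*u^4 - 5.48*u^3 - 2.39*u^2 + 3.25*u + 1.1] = -27.44*u^3 - 16.44*u^2 - 4.78*u + 3.25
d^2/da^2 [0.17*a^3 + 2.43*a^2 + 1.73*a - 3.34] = 1.02*a + 4.86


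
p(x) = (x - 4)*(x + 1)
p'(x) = 2*x - 3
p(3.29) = -3.05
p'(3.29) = 3.58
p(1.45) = -6.25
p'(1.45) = -0.10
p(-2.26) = 7.89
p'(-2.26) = -7.52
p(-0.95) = -0.25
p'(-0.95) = -4.90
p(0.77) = -5.72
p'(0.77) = -1.46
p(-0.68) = -1.50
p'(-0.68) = -4.36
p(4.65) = 3.67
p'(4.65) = 6.30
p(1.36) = -6.23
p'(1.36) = -0.28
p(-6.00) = 50.00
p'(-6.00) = -15.00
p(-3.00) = 14.00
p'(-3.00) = -9.00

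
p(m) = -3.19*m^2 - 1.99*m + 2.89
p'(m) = -6.38*m - 1.99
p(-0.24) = 3.18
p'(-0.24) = -0.46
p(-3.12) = -21.95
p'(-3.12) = 17.92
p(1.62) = -8.71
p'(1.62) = -12.33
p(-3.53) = -29.84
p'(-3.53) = 20.53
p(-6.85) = -133.16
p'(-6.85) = 41.71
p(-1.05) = 1.46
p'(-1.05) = 4.71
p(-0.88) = 2.17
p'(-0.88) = 3.62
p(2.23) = -17.41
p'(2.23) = -16.22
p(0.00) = 2.89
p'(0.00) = -1.99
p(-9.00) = -237.59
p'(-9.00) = 55.43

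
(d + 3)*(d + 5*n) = d^2 + 5*d*n + 3*d + 15*n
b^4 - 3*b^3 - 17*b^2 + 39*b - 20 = (b - 5)*(b - 1)^2*(b + 4)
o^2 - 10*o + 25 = (o - 5)^2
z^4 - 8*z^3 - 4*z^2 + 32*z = z*(z - 8)*(z - 2)*(z + 2)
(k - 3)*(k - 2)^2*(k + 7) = k^4 - 33*k^2 + 100*k - 84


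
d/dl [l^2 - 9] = 2*l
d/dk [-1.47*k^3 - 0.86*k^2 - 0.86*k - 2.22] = -4.41*k^2 - 1.72*k - 0.86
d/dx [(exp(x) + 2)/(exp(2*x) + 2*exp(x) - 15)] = (-2*(exp(x) + 1)*(exp(x) + 2) + exp(2*x) + 2*exp(x) - 15)*exp(x)/(exp(2*x) + 2*exp(x) - 15)^2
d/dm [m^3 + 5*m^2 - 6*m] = 3*m^2 + 10*m - 6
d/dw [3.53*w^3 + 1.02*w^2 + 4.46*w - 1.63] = 10.59*w^2 + 2.04*w + 4.46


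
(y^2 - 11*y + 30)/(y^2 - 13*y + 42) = (y - 5)/(y - 7)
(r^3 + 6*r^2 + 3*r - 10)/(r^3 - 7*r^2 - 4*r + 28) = (r^2 + 4*r - 5)/(r^2 - 9*r + 14)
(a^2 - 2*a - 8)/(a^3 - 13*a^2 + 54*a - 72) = (a + 2)/(a^2 - 9*a + 18)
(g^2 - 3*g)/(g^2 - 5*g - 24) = g*(3 - g)/(-g^2 + 5*g + 24)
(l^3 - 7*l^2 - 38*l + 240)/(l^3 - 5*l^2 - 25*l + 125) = (l^2 - 2*l - 48)/(l^2 - 25)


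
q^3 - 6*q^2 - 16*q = q*(q - 8)*(q + 2)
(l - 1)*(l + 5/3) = l^2 + 2*l/3 - 5/3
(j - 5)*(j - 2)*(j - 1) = j^3 - 8*j^2 + 17*j - 10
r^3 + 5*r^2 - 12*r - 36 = (r - 3)*(r + 2)*(r + 6)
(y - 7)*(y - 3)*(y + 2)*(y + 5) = y^4 - 3*y^3 - 39*y^2 + 47*y + 210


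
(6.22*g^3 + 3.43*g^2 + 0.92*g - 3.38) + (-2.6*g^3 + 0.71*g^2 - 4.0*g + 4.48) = 3.62*g^3 + 4.14*g^2 - 3.08*g + 1.1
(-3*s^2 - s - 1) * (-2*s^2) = 6*s^4 + 2*s^3 + 2*s^2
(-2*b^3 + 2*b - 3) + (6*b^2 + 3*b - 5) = -2*b^3 + 6*b^2 + 5*b - 8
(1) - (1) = 0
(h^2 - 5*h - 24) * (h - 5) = h^3 - 10*h^2 + h + 120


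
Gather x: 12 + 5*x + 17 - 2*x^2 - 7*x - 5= -2*x^2 - 2*x + 24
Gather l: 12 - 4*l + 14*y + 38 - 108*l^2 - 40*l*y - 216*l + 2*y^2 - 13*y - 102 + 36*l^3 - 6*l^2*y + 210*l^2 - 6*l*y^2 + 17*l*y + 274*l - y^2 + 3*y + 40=36*l^3 + l^2*(102 - 6*y) + l*(-6*y^2 - 23*y + 54) + y^2 + 4*y - 12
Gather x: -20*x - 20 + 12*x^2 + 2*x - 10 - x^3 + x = -x^3 + 12*x^2 - 17*x - 30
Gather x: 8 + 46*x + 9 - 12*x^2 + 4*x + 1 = -12*x^2 + 50*x + 18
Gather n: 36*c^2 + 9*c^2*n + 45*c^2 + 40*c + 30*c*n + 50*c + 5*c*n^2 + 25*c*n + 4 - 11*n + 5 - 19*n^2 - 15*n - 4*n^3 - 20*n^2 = 81*c^2 + 90*c - 4*n^3 + n^2*(5*c - 39) + n*(9*c^2 + 55*c - 26) + 9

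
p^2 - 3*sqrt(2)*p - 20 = (p - 5*sqrt(2))*(p + 2*sqrt(2))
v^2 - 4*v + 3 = (v - 3)*(v - 1)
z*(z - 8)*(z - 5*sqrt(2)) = z^3 - 8*z^2 - 5*sqrt(2)*z^2 + 40*sqrt(2)*z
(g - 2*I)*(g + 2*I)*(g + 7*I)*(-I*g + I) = -I*g^4 + 7*g^3 + I*g^3 - 7*g^2 - 4*I*g^2 + 28*g + 4*I*g - 28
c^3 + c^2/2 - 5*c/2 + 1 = (c - 1)*(c - 1/2)*(c + 2)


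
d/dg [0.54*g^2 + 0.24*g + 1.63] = 1.08*g + 0.24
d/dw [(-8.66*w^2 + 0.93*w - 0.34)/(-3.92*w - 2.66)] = (33.9472*w^2 + 46.0712*w - 3.8066)/(15.3664*w^2 + 20.8544*w + 7.0756)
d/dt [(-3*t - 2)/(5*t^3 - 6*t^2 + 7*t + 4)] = 2*(15*t^3 + 6*t^2 - 12*t + 1)/(25*t^6 - 60*t^5 + 106*t^4 - 44*t^3 + t^2 + 56*t + 16)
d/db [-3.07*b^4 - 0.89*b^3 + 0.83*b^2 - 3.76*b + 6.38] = -12.28*b^3 - 2.67*b^2 + 1.66*b - 3.76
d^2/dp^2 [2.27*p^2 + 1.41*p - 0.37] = 4.54000000000000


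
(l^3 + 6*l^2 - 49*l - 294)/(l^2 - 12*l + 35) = (l^2 + 13*l + 42)/(l - 5)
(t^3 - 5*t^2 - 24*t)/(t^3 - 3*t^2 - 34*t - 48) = t/(t + 2)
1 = 1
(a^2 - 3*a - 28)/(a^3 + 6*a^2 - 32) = (a - 7)/(a^2 + 2*a - 8)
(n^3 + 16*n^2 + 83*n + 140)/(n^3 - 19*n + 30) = (n^2 + 11*n + 28)/(n^2 - 5*n + 6)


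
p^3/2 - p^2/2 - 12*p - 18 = (p/2 + 1)*(p - 6)*(p + 3)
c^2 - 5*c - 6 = (c - 6)*(c + 1)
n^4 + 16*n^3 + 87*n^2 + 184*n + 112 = (n + 1)*(n + 4)^2*(n + 7)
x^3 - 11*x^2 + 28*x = x*(x - 7)*(x - 4)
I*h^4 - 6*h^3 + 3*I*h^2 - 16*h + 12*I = (h - I)*(h + 2*I)*(h + 6*I)*(I*h + 1)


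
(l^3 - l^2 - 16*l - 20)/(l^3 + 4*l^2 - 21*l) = (l^3 - l^2 - 16*l - 20)/(l*(l^2 + 4*l - 21))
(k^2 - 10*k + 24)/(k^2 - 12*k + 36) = (k - 4)/(k - 6)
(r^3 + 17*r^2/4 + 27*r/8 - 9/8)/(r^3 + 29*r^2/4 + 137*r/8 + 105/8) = (8*r^2 + 10*r - 3)/(8*r^2 + 34*r + 35)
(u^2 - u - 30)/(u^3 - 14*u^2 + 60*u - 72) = (u + 5)/(u^2 - 8*u + 12)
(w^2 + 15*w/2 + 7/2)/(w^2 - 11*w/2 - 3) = (w + 7)/(w - 6)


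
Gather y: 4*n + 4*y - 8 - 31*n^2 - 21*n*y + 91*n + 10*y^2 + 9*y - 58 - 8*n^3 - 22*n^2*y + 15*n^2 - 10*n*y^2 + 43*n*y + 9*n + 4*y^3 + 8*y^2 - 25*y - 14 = -8*n^3 - 16*n^2 + 104*n + 4*y^3 + y^2*(18 - 10*n) + y*(-22*n^2 + 22*n - 12) - 80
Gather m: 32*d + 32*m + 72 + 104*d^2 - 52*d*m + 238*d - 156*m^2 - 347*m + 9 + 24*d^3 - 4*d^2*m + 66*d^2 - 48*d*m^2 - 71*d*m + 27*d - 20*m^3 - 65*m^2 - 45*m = 24*d^3 + 170*d^2 + 297*d - 20*m^3 + m^2*(-48*d - 221) + m*(-4*d^2 - 123*d - 360) + 81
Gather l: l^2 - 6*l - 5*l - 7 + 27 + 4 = l^2 - 11*l + 24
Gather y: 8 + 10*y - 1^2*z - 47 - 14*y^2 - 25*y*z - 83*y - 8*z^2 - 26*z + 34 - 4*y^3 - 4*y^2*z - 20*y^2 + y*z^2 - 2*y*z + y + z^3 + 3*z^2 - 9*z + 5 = -4*y^3 + y^2*(-4*z - 34) + y*(z^2 - 27*z - 72) + z^3 - 5*z^2 - 36*z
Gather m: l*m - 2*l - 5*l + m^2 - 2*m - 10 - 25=-7*l + m^2 + m*(l - 2) - 35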